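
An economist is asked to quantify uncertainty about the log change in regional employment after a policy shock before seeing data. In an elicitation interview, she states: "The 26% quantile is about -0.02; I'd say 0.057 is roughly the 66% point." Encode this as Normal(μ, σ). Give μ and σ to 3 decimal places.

μ = 0.027, σ = 0.073

For Normal(μ,σ), the p-quantile is μ + z_p·σ. Here z_{0.26} = -0.6433, z_{0.66} = 0.4125.
So -0.02 = μ − 0.6433σ and 0.057 = μ + 0.4125σ.
Subtracting: σ = (0.057 − -0.02)/(0.4125 − (-0.6433)) = 0.073.
Then μ = -0.02 − (-0.6433)·0.073 = 0.027.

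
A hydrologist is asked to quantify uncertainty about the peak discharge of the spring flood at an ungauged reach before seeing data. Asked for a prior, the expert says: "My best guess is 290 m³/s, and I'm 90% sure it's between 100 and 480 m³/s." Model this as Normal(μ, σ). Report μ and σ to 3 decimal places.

A symmetric 90% interval runs μ ± z·σ with z = 1.645.
Half-width = 190, so σ = 190/1.645 = 115.512.
μ is the stated best guess, 290.000.

μ = 290.000, σ = 115.512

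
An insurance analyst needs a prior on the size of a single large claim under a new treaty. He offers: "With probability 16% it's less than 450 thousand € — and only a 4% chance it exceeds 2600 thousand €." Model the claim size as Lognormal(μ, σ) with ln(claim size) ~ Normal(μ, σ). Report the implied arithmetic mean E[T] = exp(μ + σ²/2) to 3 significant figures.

If T ~ Lognormal(μ,σ) then ln T ~ Normal(μ,σ), so the p-quantile of ln T is μ + z_p·σ.
ln(450) = 6.109 and ln(2600) = 7.863; z_{0.16} = -0.9945, z_{0.96} = 1.751.
σ = (7.863 − 6.109)/(1.751 − (-0.9945)) = 0.639.
μ = 6.109 − (-0.9945)·0.639 = 6.745.
E[T] = exp(μ + σ²/2) = exp(6.745 + 0.2041) = 1040 thousand €.

E[T] ≈ 1040 thousand €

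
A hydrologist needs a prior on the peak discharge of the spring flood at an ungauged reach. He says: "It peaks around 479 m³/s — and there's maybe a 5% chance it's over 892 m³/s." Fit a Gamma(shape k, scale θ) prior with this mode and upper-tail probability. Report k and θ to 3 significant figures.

Gamma(k,θ) with k>1 has mode (k−1)θ, so θ = 479/(k−1).
Need P(X < 892) = 0.95 with θ tied to k this way. Start at k = 2, θ = 479: P(X<892) ≈ 0.555.
Too low — raise k to concentrate. Iterating converges to k ≈ 8.2.
Then θ = 479/(8.2−1) ≈ 66.5.

k ≈ 8.2, θ ≈ 66.5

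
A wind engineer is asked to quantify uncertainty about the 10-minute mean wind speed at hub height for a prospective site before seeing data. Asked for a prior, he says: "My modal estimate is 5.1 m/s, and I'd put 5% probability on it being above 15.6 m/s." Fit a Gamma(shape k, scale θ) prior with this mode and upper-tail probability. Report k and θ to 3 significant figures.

Gamma(k,θ) with k>1 has mode (k−1)θ, so θ = 5.1/(k−1).
Need P(X < 15.6) = 0.95 with θ tied to k this way. Start at k = 2, θ = 5.1: P(X<15.6) ≈ 0.809.
Too low — raise k to concentrate. Iterating converges to k ≈ 3.11.
Then θ = 5.1/(3.11−1) ≈ 2.41.

k ≈ 3.11, θ ≈ 2.41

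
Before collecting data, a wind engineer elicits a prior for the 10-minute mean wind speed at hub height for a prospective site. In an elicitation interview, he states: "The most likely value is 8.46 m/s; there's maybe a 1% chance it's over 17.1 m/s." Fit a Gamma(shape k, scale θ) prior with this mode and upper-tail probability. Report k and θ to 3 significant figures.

k ≈ 10.9, θ ≈ 0.855

Gamma(k,θ) with k>1 has mode (k−1)θ, so θ = 8.46/(k−1).
Need P(X < 17.1) = 0.99 with θ tied to k this way. Start at k = 2, θ = 8.46: P(X<17.1) ≈ 0.600.
Too low — raise k to concentrate. Iterating converges to k ≈ 10.9.
Then θ = 8.46/(10.9−1) ≈ 0.855.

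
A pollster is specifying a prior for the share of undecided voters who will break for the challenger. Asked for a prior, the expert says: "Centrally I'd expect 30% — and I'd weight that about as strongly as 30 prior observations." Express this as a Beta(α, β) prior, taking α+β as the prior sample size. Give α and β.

Under the effective-sample-size interpretation, Beta(α, β) has prior mean α/(α+β) and prior sample size α+β.
So α+β = 30 and α/(α+β) = 0.3, giving α = 0.3·30 = 9 and β = 30 − 9 = 21.

α = 9, β = 21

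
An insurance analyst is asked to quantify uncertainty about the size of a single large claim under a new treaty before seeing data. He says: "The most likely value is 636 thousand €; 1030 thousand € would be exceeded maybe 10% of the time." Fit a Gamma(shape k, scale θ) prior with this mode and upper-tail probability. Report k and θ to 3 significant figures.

k ≈ 9.1, θ ≈ 78.6

Gamma(k,θ) with k>1 has mode (k−1)θ, so θ = 636/(k−1).
Need P(X < 1030) = 0.9 with θ tied to k this way. Start at k = 2, θ = 636: P(X<1030) ≈ 0.481.
Too low — raise k to concentrate. Iterating converges to k ≈ 9.1.
Then θ = 636/(9.1−1) ≈ 78.6.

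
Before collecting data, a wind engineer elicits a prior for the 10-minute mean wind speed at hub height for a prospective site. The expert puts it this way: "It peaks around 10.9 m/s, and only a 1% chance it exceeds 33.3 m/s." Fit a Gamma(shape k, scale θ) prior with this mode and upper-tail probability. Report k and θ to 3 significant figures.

k ≈ 4.59, θ ≈ 3.03

Gamma(k,θ) with k>1 has mode (k−1)θ, so θ = 10.9/(k−1).
Need P(X < 33.3) = 0.99 with θ tied to k this way. Start at k = 2, θ = 10.9: P(X<33.3) ≈ 0.809.
Too low — raise k to concentrate. Iterating converges to k ≈ 4.59.
Then θ = 10.9/(4.59−1) ≈ 3.03.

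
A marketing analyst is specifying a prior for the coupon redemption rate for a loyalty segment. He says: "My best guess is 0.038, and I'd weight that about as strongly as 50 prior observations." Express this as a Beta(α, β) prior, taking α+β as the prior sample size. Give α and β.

Under the effective-sample-size interpretation, Beta(α, β) has prior mean α/(α+β) and prior sample size α+β.
So α+β = 50 and α/(α+β) = 0.038, giving α = 0.038·50 = 1.9 and β = 50 − 1.9 = 48.1.

α = 1.9, β = 48.1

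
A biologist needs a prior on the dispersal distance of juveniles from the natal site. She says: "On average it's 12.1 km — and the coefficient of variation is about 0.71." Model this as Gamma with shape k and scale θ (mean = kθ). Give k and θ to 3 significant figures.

k ≈ 1.98, θ ≈ 6.1

For Gamma(k, scale θ): mean = kθ, variance = kθ², so CV = 1/√k.
CV = 0.71, hence k = 1/CV² = 1.98.
Then θ = mean/k = 12.1/1.98 = 6.1.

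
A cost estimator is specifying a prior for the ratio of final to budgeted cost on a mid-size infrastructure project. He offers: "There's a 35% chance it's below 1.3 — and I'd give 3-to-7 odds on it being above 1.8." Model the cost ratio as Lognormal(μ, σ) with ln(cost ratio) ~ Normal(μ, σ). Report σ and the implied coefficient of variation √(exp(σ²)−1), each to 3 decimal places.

σ ≈ 0.358, CV ≈ 0.369

If T ~ Lognormal(μ,σ) then ln T ~ Normal(μ,σ), so the p-quantile of ln T is μ + z_p·σ.
ln(1.3) = 0.2624 and ln(1.8) = 0.5878; z_{0.35} = -0.3853, z_{0.7} = 0.5244.
σ = (0.5878 − 0.2624)/(0.5244 − (-0.3853)) = 0.358.
μ = 0.2624 − (-0.3853)·0.358 = 0.400.
CV = √(exp(σ²)−1) = √(exp(0.1280)−1) = 0.369.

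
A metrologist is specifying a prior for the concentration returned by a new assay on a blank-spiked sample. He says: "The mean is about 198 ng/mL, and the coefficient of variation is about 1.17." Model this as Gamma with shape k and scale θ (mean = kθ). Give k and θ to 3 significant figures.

For Gamma(k, scale θ): mean = kθ, variance = kθ², so CV = 1/√k.
CV = 1.17, hence k = 1/CV² = 0.731.
Then θ = mean/k = 198/0.731 = 271.

k ≈ 0.731, θ ≈ 271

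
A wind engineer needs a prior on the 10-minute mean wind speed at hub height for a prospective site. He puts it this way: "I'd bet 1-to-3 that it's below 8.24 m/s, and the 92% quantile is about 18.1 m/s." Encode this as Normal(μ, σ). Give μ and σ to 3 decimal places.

μ = 11.438, σ = 4.741

The p-quantile of Normal(μ,σ) is μ + z_p·σ, with z_{0.25} = -0.6745 and z_{0.92} = 1.405.
Eliminate σ: μ = (z₂·x₁ − z₁·x₂)/(z₂ − z₁) = (1.405·8.24 − (-0.6745)·18.1)/2.08 = 11.438.
Then σ = (x₂ − x₁)/(z₂ − z₁) = (18.1 − 8.24)/2.08 = 4.741.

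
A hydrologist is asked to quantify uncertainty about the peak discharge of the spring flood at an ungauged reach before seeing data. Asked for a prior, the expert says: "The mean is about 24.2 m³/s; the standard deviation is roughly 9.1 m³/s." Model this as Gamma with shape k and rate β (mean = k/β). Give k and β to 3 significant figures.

For Gamma(k, rate β): mean = k/β, variance = k/β², so CV = 1/√k.
CV = SD/mean = 9.1/24.2 = 0.376, hence k = 1/CV² = 7.07.
Then β = k/mean = 7.07/24.2 = 0.292.

k ≈ 7.07, β ≈ 0.292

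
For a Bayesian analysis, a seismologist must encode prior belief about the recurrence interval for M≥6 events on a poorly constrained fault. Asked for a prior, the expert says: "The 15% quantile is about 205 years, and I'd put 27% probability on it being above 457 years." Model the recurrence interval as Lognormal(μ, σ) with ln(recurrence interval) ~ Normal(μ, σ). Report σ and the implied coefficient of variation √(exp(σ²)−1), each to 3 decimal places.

σ ≈ 0.486, CV ≈ 0.516

If T ~ Lognormal(μ,σ) then ln T ~ Normal(μ,σ), so the p-quantile of ln T is μ + z_p·σ.
ln(205) = 5.323 and ln(457) = 6.125; z_{0.15} = -1.036, z_{0.73} = 0.6128.
σ = (6.125 − 5.323)/(0.6128 − (-1.036)) = 0.486.
μ = 5.323 − (-1.036)·0.486 = 5.827.
CV = √(exp(σ²)−1) = √(exp(0.2363)−1) = 0.516.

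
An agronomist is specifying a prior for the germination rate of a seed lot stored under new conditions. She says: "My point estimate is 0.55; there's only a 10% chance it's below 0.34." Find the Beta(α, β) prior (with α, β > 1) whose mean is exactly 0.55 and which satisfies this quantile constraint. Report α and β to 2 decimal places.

α ≈ 4.99, β ≈ 4.09

With mean 0.55 fixed, write α = 0.55s, β = 0.45s where s = α+β.
Need P(θ < 0.34) = 0.1 under Beta(0.55s, 0.45s). Normal approximation: (q−m)/√(m(1−m)/s) ≈ z_{0.1} = -1.28, so s ≈ 0.55·0.45·(-1.28)²/(0.34−0.55)² = 9.2.
At s = 9.2: P(θ<0.34) ≈ 0.098. Adjusting to match 0.1 gives s ≈ 9.08.
So α = 0.55·9.08 ≈ 4.99, β = 0.45·9.08 ≈ 4.09.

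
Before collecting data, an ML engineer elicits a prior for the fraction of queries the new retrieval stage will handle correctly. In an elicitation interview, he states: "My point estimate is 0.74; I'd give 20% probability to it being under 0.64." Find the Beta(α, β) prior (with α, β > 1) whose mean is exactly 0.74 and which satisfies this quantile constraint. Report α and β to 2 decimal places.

With mean 0.74 fixed, write α = 0.74s, β = 0.26s where s = α+β.
Need P(θ < 0.64) = 0.2 under Beta(0.74s, 0.26s). Normal approximation: (q−m)/√(m(1−m)/s) ≈ z_{0.2} = -0.842, so s ≈ 0.74·0.26·(-0.842)²/(0.64−0.74)² = 13.6.
At s = 13.6: P(θ<0.64) ≈ 0.191. Adjusting to match 0.2 gives s ≈ 12.45.
So α = 0.74·12.45 ≈ 9.22, β = 0.26·12.45 ≈ 3.24.

α ≈ 9.22, β ≈ 3.24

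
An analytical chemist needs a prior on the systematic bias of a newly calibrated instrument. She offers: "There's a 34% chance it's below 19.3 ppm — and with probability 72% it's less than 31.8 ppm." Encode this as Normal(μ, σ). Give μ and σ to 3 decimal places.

μ = 24.480, σ = 12.559

For Normal(μ,σ), the p-quantile is μ + z_p·σ. Here z_{0.34} = -0.4125, z_{0.72} = 0.5828.
So 19.3 = μ − 0.4125σ and 31.8 = μ + 0.5828σ.
Subtracting: σ = (31.8 − 19.3)/(0.5828 − (-0.4125)) = 12.559.
Then μ = 19.3 − (-0.4125)·12.559 = 24.480.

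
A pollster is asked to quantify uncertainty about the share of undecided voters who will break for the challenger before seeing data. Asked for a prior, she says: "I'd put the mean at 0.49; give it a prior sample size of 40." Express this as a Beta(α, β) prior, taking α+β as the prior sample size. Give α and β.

Under the effective-sample-size interpretation, Beta(α, β) has prior mean α/(α+β) and prior sample size α+β.
So α+β = 40 and α/(α+β) = 0.49, giving α = 0.49·40 = 19.6 and β = 40 − 19.6 = 20.4.

α = 19.6, β = 20.4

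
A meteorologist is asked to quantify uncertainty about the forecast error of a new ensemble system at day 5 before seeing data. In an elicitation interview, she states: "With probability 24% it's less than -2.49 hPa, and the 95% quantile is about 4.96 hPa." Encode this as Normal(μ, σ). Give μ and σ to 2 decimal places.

μ = -0.25, σ = 3.17

For Normal(μ,σ), the p-quantile is μ + z_p·σ. Here z_{0.24} = -0.7063, z_{0.95} = 1.645.
So -2.49 = μ − 0.7063σ and 4.96 = μ + 1.645σ.
Subtracting: σ = (4.96 − -2.49)/(1.645 − (-0.7063)) = 3.17.
Then μ = -2.49 − (-0.7063)·3.17 = -0.25.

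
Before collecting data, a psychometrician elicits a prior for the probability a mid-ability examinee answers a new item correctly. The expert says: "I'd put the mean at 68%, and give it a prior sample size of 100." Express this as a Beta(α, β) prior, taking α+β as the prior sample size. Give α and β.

Under the effective-sample-size interpretation, Beta(α, β) has prior mean α/(α+β) and prior sample size α+β.
So α+β = 100 and α/(α+β) = 0.68, giving α = 0.68·100 = 68 and β = 100 − 68 = 32.

α = 68, β = 32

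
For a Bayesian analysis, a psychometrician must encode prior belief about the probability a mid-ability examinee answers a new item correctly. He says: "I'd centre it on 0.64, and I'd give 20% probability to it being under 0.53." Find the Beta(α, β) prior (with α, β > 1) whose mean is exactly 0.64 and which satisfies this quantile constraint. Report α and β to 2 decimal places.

With mean 0.64 fixed, write α = 0.64s, β = 0.36s where s = α+β.
Need P(θ < 0.53) = 0.2 under Beta(0.64s, 0.36s). Normal approximation: (q−m)/√(m(1−m)/s) ≈ z_{0.2} = -0.842, so s ≈ 0.64·0.36·(-0.842)²/(0.53−0.64)² = 13.5.
At s = 13.5: P(θ<0.53) ≈ 0.196. Adjusting to match 0.2 gives s ≈ 13.05.
So α = 0.64·13.05 ≈ 8.35, β = 0.36·13.05 ≈ 4.70.

α ≈ 8.35, β ≈ 4.70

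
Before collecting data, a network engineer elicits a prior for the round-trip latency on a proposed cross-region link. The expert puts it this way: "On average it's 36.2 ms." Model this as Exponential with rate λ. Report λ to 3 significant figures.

Exponential mean = 1/λ, so λ = 1/36.2 = 0.0276.

λ ≈ 0.0276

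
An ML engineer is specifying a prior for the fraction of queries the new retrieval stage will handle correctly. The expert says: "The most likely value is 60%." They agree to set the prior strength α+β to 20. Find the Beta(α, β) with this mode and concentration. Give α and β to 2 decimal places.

α = 11.80, β = 8.20

For α,β > 1 the Beta mode is (α−1)/(α+β−2). With α+β = 20, the mode is (α−1)/18.
Set (α−1)/18 = 0.6 → α = 1 + 0.6·18 = 11.80.
β = 20 − α = 8.20.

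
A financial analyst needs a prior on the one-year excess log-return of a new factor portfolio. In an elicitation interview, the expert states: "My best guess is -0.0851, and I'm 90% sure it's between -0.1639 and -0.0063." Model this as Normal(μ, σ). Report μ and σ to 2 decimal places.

μ = -0.09, σ = 0.05

A symmetric 90% interval runs μ ± z·σ with z = 1.645.
Half-width = 0.0788, so σ = 0.0788/1.645 = 0.05.
μ is the stated best guess, -0.09.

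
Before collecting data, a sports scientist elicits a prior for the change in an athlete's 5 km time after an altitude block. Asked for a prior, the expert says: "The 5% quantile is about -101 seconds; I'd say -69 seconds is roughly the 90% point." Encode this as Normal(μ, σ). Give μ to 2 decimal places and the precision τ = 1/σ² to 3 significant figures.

For Normal(μ,σ), the p-quantile is μ + z_p·σ. Here z_{0.05} = -1.645, z_{0.9} = 1.282.
So -101 = μ − 1.645σ and -69 = μ + 1.282σ.
Subtracting: σ = (-69 − -101)/(1.282 − (-1.645)) = 10.93.
Then μ = -101 − (-1.645)·10.93 = -83.01.
Precision τ = 1/σ² = 1/10.93² = 0.00836.

μ = -83.01, τ = 0.00836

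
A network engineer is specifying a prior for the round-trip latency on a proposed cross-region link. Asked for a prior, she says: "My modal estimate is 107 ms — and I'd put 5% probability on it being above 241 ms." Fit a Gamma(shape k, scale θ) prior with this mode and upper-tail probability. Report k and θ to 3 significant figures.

Gamma(k,θ) with k>1 has mode (k−1)θ, so θ = 107/(k−1).
Need P(X < 241) = 0.95 with θ tied to k this way. Start at k = 2, θ = 107: P(X<241) ≈ 0.658.
Too low — raise k to concentrate. Iterating converges to k ≈ 5.16.
Then θ = 107/(5.16−1) ≈ 25.7.

k ≈ 5.16, θ ≈ 25.7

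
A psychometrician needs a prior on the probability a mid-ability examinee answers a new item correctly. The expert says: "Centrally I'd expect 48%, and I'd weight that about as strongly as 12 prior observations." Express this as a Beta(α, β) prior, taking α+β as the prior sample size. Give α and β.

Under the effective-sample-size interpretation, Beta(α, β) has prior mean α/(α+β) and prior sample size α+β.
So α+β = 12 and α/(α+β) = 0.48, giving α = 0.48·12 = 5.76 and β = 12 − 5.76 = 6.24.

α = 5.76, β = 6.24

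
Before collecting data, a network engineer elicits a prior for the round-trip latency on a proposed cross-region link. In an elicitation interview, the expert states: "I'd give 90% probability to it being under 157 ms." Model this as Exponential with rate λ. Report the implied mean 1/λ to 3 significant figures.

P(T < 157.0) = 1 − e^(−λ·157.0) = 0.9, so λ = −ln(1−0.9)/157.0 = −ln(0.1)/157.0 = 0.0147.
Mean = 1/λ = 68.2 ms.

mean ≈ 68.2 ms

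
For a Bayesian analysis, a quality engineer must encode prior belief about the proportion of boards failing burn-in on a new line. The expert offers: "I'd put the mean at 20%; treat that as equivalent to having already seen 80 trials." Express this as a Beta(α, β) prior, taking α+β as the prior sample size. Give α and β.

α = 16, β = 64

Under the effective-sample-size interpretation, Beta(α, β) has prior mean α/(α+β) and prior sample size α+β.
So α+β = 80 and α/(α+β) = 0.2, giving α = 0.2·80 = 16 and β = 80 − 16 = 64.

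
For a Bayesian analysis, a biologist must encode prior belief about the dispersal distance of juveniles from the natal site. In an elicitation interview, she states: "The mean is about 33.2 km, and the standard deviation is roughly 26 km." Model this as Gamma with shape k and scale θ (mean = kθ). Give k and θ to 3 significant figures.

For Gamma(k, scale θ): mean = kθ, variance = kθ², so CV = 1/√k.
CV = SD/mean = 26/33.2 = 0.7831, hence k = 1/CV² = 1.63.
Then θ = mean/k = 33.2/1.63 = 20.4.

k ≈ 1.63, θ ≈ 20.4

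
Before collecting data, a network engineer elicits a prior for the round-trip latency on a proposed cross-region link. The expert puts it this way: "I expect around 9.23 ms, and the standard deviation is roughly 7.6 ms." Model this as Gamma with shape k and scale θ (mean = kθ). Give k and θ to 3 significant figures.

For Gamma(k, scale θ): mean = kθ, variance = kθ², so CV = 1/√k.
CV = SD/mean = 7.6/9.23 = 0.8234, hence k = 1/CV² = 1.47.
Then θ = mean/k = 9.23/1.47 = 6.26.

k ≈ 1.47, θ ≈ 6.26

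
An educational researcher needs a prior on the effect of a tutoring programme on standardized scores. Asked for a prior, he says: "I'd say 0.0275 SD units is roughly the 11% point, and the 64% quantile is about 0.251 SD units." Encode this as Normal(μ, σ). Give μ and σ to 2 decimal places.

μ = 0.20, σ = 0.14

The p-quantile of Normal(μ,σ) is μ + z_p·σ, with z_{0.11} = -1.227 and z_{0.64} = 0.3585.
Eliminate σ: μ = (z₂·x₁ − z₁·x₂)/(z₂ − z₁) = (0.3585·0.0275 − (-1.227)·0.251)/1.585 = 0.20.
Then σ = (x₂ − x₁)/(z₂ − z₁) = (0.251 − 0.0275)/1.585 = 0.14.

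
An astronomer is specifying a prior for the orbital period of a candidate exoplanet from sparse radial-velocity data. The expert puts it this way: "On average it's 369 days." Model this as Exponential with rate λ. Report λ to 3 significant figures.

Exponential mean = 1/λ, so λ = 1/369.0 = 0.00271.

λ ≈ 0.00271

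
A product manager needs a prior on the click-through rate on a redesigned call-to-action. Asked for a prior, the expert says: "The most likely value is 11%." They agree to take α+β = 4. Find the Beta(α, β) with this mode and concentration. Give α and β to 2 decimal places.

α = 1.22, β = 2.78

For α,β > 1 the Beta mode is (α−1)/(α+β−2). With α+β = 4, the mode is (α−1)/2.
Set (α−1)/2 = 0.11 → α = 1 + 0.11·2 = 1.22.
β = 4 − α = 2.78.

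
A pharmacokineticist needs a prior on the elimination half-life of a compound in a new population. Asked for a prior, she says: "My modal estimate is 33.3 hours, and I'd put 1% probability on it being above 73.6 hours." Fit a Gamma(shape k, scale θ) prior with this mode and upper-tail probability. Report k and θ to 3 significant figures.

k ≈ 8.66, θ ≈ 4.35

Gamma(k,θ) with k>1 has mode (k−1)θ, so θ = 33.3/(k−1).
Need P(X < 73.6) = 0.99 with θ tied to k this way. Start at k = 2, θ = 33.3: P(X<73.6) ≈ 0.648.
Too low — raise k to concentrate. Iterating converges to k ≈ 8.66.
Then θ = 33.3/(8.66−1) ≈ 4.35.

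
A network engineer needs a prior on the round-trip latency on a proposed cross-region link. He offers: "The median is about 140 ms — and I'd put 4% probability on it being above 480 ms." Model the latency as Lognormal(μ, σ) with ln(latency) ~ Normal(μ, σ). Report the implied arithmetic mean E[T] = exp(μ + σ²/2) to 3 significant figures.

E[T] ≈ 179 ms

If T ~ Lognormal(μ,σ) then ln T ~ Normal(μ,σ), so the p-quantile of ln T is μ + z_p·σ.
ln(140) = 4.942 and ln(480) = 6.174; z_{0.5} = 0, z_{0.96} = 1.751.
σ = (6.174 − 4.942)/(1.751 − (0)) = 0.704.
μ = 4.942 − (0)·0.704 = 4.942.
E[T] = exp(μ + σ²/2) = exp(4.942 + 0.2477) = 179 ms.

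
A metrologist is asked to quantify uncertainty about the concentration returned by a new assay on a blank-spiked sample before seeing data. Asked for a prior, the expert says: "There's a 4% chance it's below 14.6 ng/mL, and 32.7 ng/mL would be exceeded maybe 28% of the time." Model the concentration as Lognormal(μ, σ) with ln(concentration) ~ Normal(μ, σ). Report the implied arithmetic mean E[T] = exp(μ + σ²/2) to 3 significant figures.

E[T] ≈ 28.4 ng/mL

If T ~ Lognormal(μ,σ) then ln T ~ Normal(μ,σ), so the p-quantile of ln T is μ + z_p·σ.
ln(14.6) = 2.681 and ln(32.7) = 3.487; z_{0.04} = -1.751, z_{0.72} = 0.5828.
σ = (3.487 − 2.681)/(0.5828 − (-1.751)) = 0.346.
μ = 2.681 − (-1.751)·0.346 = 3.286.
E[T] = exp(μ + σ²/2) = exp(3.286 + 0.0597) = 28.4 ng/mL.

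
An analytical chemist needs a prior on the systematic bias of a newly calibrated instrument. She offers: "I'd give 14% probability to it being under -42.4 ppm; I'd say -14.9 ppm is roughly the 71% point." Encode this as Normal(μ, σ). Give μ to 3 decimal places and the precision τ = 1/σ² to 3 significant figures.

μ = -24.215, τ = 0.00353

The p-quantile of Normal(μ,σ) is μ + z_p·σ, with z_{0.14} = -1.08 and z_{0.71} = 0.5534.
Eliminate σ: μ = (z₂·x₁ − z₁·x₂)/(z₂ − z₁) = (0.5534·-42.4 − (-1.08)·-14.9)/1.634 = -24.215.
Then σ = (x₂ − x₁)/(z₂ − z₁) = (-14.9 − -42.4)/1.634 = 16.833.
Precision τ = 1/σ² = 1/16.83² = 0.00353.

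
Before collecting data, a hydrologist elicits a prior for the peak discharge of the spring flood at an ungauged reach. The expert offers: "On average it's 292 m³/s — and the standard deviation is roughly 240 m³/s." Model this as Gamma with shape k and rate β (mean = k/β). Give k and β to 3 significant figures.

k ≈ 1.48, β ≈ 0.00507

For Gamma(k, rate β): mean = k/β, variance = k/β², so CV = 1/√k.
CV = SD/mean = 240/292 = 0.8219, hence k = 1/CV² = 1.48.
Then β = k/mean = 1.48/292 = 0.00507.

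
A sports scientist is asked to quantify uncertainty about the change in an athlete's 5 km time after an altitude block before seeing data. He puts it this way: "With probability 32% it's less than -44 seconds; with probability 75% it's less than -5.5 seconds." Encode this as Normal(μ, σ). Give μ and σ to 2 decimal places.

The p-quantile of Normal(μ,σ) is μ + z_p·σ, with z_{0.32} = -0.4677 and z_{0.75} = 0.6745.
Eliminate σ: μ = (z₂·x₁ − z₁·x₂)/(z₂ − z₁) = (0.6745·-44 − (-0.4677)·-5.5)/1.142 = -28.24.
Then σ = (x₂ − x₁)/(z₂ − z₁) = (-5.5 − -44)/1.142 = 33.71.

μ = -28.24, σ = 33.71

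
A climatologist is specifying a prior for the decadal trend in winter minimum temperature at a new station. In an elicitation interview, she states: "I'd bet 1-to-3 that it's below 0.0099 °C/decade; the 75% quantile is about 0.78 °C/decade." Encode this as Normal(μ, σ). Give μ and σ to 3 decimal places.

μ = 0.395, σ = 0.571

For Normal(μ,σ), the p-quantile is μ + z_p·σ. Here z_{0.25} = -0.6745, z_{0.75} = 0.6745.
So 0.0099 = μ − 0.6745σ and 0.78 = μ + 0.6745σ.
Subtracting: σ = (0.78 − 0.0099)/(0.6745 − (-0.6745)) = 0.571.
Then μ = 0.0099 − (-0.6745)·0.571 = 0.395.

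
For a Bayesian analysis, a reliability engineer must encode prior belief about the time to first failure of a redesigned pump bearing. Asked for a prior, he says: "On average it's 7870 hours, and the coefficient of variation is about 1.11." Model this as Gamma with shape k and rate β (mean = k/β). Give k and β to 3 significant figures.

For Gamma(k, rate β): mean = k/β, variance = k/β², so CV = 1/√k.
CV = 1.11, hence k = 1/CV² = 0.812.
Then β = k/mean = 0.812/7870 = 0.000103.

k ≈ 0.812, β ≈ 0.000103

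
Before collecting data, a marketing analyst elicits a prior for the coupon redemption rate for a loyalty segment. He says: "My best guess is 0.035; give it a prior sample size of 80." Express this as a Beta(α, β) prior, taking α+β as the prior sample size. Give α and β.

α = 2.8, β = 77.2

Under the effective-sample-size interpretation, Beta(α, β) has prior mean α/(α+β) and prior sample size α+β.
So α+β = 80 and α/(α+β) = 0.035, giving α = 0.035·80 = 2.8 and β = 80 − 2.8 = 77.2.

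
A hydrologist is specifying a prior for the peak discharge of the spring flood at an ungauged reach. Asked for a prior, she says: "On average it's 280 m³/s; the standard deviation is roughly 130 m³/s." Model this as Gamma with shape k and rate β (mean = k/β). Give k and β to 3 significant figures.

For Gamma(k, rate β): mean = k/β, variance = k/β², so CV = 1/√k.
CV = SD/mean = 130/280 = 0.4643, hence k = 1/CV² = 4.64.
Then β = k/mean = 4.64/280 = 0.0166.

k ≈ 4.64, β ≈ 0.0166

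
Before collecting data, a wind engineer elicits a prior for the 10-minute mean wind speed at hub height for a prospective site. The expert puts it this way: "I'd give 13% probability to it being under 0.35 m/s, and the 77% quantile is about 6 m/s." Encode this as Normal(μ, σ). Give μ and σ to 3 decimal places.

μ = 3.762, σ = 3.029

For Normal(μ,σ), the p-quantile is μ + z_p·σ. Here z_{0.13} = -1.126, z_{0.77} = 0.7388.
So 0.35 = μ − 1.126σ and 6 = μ + 0.7388σ.
Subtracting: σ = (6 − 0.35)/(0.7388 − (-1.126)) = 3.029.
Then μ = 0.35 − (-1.126)·3.029 = 3.762.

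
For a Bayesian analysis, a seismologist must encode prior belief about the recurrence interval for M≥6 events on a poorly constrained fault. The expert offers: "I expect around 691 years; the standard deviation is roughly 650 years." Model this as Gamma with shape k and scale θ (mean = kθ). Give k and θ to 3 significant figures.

k ≈ 1.13, θ ≈ 611

For Gamma(k, scale θ): mean = kθ, variance = kθ², so CV = 1/√k.
CV = SD/mean = 650/691 = 0.9407, hence k = 1/CV² = 1.13.
Then θ = mean/k = 691/1.13 = 611.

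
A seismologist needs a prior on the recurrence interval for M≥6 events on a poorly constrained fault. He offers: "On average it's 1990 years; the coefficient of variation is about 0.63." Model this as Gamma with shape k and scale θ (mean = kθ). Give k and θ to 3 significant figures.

For Gamma(k, scale θ): mean = kθ, variance = kθ², so CV = 1/√k.
CV = 0.63, hence k = 1/CV² = 2.52.
Then θ = mean/k = 1990/2.52 = 790.

k ≈ 2.52, θ ≈ 790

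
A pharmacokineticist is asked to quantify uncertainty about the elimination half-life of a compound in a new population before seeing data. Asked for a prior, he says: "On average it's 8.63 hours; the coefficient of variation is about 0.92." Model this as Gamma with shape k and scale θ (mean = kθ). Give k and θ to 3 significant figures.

For Gamma(k, scale θ): mean = kθ, variance = kθ², so CV = 1/√k.
CV = 0.92, hence k = 1/CV² = 1.18.
Then θ = mean/k = 8.63/1.18 = 7.3.

k ≈ 1.18, θ ≈ 7.3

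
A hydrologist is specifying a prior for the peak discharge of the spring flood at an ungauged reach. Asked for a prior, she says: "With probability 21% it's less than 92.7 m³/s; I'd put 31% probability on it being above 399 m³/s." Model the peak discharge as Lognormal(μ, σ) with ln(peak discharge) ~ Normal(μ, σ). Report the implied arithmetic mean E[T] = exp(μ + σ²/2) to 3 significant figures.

If T ~ Lognormal(μ,σ) then ln T ~ Normal(μ,σ), so the p-quantile of ln T is μ + z_p·σ.
ln(92.7) = 4.529 and ln(399) = 5.989; z_{0.21} = -0.8064, z_{0.69} = 0.4959.
σ = (5.989 − 4.529)/(0.4959 − (-0.8064)) = 1.121.
μ = 4.529 − (-0.8064)·1.121 = 5.433.
E[T] = exp(μ + σ²/2) = exp(5.433 + 0.6281) = 429 m³/s.

E[T] ≈ 429 m³/s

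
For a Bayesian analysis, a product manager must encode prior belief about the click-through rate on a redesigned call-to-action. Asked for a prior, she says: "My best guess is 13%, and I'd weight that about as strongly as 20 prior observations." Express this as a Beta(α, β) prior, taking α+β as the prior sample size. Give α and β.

Under the effective-sample-size interpretation, Beta(α, β) has prior mean α/(α+β) and prior sample size α+β.
So α+β = 20 and α/(α+β) = 0.13, giving α = 0.13·20 = 2.6 and β = 20 − 2.6 = 17.4.

α = 2.6, β = 17.4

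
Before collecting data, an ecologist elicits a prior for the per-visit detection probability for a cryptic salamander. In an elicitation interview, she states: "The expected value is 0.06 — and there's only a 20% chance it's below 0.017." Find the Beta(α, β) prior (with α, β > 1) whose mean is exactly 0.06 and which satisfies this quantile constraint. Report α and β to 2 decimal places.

α ≈ 1.19, β ≈ 18.57

With mean 0.06 fixed, write α = 0.06s, β = 0.94s where s = α+β.
Need P(θ < 0.017) = 0.2 under Beta(0.06s, 0.94s). Normal approximation: (q−m)/√(m(1−m)/s) ≈ z_{0.2} = -0.842, so s ≈ 0.06·0.94·(-0.842)²/(0.017−0.06)² = 21.6.
At s = 21.6: P(θ<0.017) ≈ 0.182. Adjusting to match 0.2 gives s ≈ 19.76.
So α = 0.06·19.76 ≈ 1.19, β = 0.94·19.76 ≈ 18.57.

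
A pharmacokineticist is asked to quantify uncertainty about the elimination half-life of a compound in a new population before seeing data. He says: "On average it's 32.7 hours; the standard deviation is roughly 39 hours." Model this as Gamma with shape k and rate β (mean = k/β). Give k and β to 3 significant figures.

k ≈ 0.703, β ≈ 0.0215

For Gamma(k, rate β): mean = k/β, variance = k/β², so CV = 1/√k.
CV = SD/mean = 39/32.7 = 1.193, hence k = 1/CV² = 0.703.
Then β = k/mean = 0.703/32.7 = 0.0215.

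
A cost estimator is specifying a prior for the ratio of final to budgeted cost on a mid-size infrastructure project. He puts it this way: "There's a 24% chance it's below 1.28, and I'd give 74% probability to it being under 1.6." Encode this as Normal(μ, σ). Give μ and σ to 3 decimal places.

μ = 1.447, σ = 0.237

For Normal(μ,σ), the p-quantile is μ + z_p·σ. Here z_{0.24} = -0.7063, z_{0.74} = 0.6433.
So 1.28 = μ − 0.7063σ and 1.6 = μ + 0.6433σ.
Subtracting: σ = (1.6 − 1.28)/(0.6433 − (-0.7063)) = 0.237.
Then μ = 1.28 − (-0.7063)·0.237 = 1.447.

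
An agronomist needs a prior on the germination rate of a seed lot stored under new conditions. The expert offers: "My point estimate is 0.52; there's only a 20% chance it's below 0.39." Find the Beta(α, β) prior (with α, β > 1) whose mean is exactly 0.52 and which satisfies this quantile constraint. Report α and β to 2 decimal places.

With mean 0.52 fixed, write α = 0.52s, β = 0.48s where s = α+β.
Need P(θ < 0.39) = 0.2 under Beta(0.52s, 0.48s). Normal approximation: (q−m)/√(m(1−m)/s) ≈ z_{0.2} = -0.842, so s ≈ 0.52·0.48·(-0.842)²/(0.39−0.52)² = 10.5.
At s = 10.5: P(θ<0.39) ≈ 0.201. Adjusting to match 0.2 gives s ≈ 10.53.
So α = 0.52·10.53 ≈ 5.48, β = 0.48·10.53 ≈ 5.06.

α ≈ 5.48, β ≈ 5.06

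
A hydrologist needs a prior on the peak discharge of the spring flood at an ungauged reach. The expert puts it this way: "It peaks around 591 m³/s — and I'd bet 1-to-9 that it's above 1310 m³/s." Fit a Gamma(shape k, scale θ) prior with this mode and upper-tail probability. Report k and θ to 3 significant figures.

Gamma(k,θ) with k>1 has mode (k−1)θ, so θ = 591/(k−1).
Need P(X < 1310) = 0.9 with θ tied to k this way. Start at k = 2, θ = 591: P(X<1310) ≈ 0.649.
Too low — raise k to concentrate. Iterating converges to k ≈ 4.04.
Then θ = 591/(4.04−1) ≈ 195.

k ≈ 4.04, θ ≈ 195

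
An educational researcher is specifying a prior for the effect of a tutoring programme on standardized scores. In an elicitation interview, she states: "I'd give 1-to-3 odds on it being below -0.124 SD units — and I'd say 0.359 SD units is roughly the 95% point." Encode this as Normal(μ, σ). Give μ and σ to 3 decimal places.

The p-quantile of Normal(μ,σ) is μ + z_p·σ, with z_{0.25} = -0.6745 and z_{0.95} = 1.645.
Eliminate σ: μ = (z₂·x₁ − z₁·x₂)/(z₂ − z₁) = (1.645·-0.124 − (-0.6745)·0.359)/2.319 = 0.016.
Then σ = (x₂ − x₁)/(z₂ − z₁) = (0.359 − -0.124)/2.319 = 0.208.

μ = 0.016, σ = 0.208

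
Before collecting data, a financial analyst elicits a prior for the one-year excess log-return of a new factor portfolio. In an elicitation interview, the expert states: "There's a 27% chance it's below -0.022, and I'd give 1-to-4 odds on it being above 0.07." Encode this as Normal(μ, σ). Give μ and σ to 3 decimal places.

The p-quantile of Normal(μ,σ) is μ + z_p·σ, with z_{0.27} = -0.6128 and z_{0.8} = 0.8416.
Eliminate σ: μ = (z₂·x₁ − z₁·x₂)/(z₂ − z₁) = (0.8416·-0.022 − (-0.6128)·0.07)/1.454 = 0.017.
Then σ = (x₂ − x₁)/(z₂ − z₁) = (0.07 − -0.022)/1.454 = 0.063.

μ = 0.017, σ = 0.063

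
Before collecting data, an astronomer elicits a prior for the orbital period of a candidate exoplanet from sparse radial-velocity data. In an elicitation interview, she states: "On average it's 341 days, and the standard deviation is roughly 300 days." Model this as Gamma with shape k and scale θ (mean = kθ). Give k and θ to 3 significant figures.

k ≈ 1.29, θ ≈ 264

For Gamma(k, scale θ): mean = kθ, variance = kθ², so CV = 1/√k.
CV = SD/mean = 300/341 = 0.8798, hence k = 1/CV² = 1.29.
Then θ = mean/k = 341/1.29 = 264.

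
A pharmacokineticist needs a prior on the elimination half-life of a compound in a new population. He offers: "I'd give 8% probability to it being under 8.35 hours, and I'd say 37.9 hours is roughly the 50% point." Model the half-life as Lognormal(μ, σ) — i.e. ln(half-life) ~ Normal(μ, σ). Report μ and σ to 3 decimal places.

If T ~ Lognormal(μ,σ) then ln T ~ Normal(μ,σ), so the p-quantile of ln T is μ + z_p·σ.
ln(8.35) = 2.122 and ln(37.9) = 3.635; z_{0.08} = -1.405, z_{0.5} = 0.
σ = (3.635 − 2.122)/(0 − (-1.405)) = 1.077.
μ = 2.122 − (-1.405)·1.077 = 3.635.

μ ≈ 3.635, σ ≈ 1.077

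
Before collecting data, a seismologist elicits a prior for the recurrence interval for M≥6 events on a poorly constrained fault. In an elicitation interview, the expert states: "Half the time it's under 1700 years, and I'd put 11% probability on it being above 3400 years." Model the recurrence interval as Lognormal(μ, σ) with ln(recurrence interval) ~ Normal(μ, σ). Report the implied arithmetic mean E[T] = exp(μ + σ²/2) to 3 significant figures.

E[T] ≈ 1990 years

If T ~ Lognormal(μ,σ) then ln T ~ Normal(μ,σ), so the p-quantile of ln T is μ + z_p·σ.
ln(1700) = 7.438 and ln(3400) = 8.132; z_{0.5} = 0, z_{0.89} = 1.227.
σ = (8.132 − 7.438)/(1.227 − (0)) = 0.565.
μ = 7.438 − (0)·0.565 = 7.438.
E[T] = exp(μ + σ²/2) = exp(7.438 + 0.1597) = 1990 years.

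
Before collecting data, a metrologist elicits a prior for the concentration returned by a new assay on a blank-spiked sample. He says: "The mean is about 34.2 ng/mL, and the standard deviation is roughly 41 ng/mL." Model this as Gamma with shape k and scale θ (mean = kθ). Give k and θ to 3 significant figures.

For Gamma(k, scale θ): mean = kθ, variance = kθ², so CV = 1/√k.
CV = SD/mean = 41/34.2 = 1.199, hence k = 1/CV² = 0.696.
Then θ = mean/k = 34.2/0.696 = 49.2.

k ≈ 0.696, θ ≈ 49.2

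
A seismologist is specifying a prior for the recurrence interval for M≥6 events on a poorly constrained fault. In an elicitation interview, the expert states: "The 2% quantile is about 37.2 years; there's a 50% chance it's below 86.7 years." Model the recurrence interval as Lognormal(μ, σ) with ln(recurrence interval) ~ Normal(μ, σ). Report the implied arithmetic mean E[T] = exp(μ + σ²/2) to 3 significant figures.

If T ~ Lognormal(μ,σ) then ln T ~ Normal(μ,σ), so the p-quantile of ln T is μ + z_p·σ.
ln(37.2) = 3.616 and ln(86.7) = 4.462; z_{0.02} = -2.054, z_{0.5} = 0.
σ = (4.462 − 3.616)/(0 − (-2.054)) = 0.412.
μ = 3.616 − (-2.054)·0.412 = 4.462.
E[T] = exp(μ + σ²/2) = exp(4.462 + 0.0849) = 94.4 years.

E[T] ≈ 94.4 years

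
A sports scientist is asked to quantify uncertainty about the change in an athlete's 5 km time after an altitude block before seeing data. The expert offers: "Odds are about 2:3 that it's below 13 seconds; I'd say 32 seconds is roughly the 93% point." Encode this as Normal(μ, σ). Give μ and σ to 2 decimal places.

For Normal(μ,σ), the p-quantile is μ + z_p·σ. Here z_{0.4} = -0.2533, z_{0.93} = 1.476.
So 13 = μ − 0.2533σ and 32 = μ + 1.476σ.
Subtracting: σ = (32 − 13)/(1.476 − (-0.2533)) = 10.99.
Then μ = 13 − (-0.2533)·10.99 = 15.78.

μ = 15.78, σ = 10.99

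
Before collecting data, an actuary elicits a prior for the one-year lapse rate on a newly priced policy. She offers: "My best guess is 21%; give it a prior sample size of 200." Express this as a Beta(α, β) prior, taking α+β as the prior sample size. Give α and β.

α = 42, β = 158

Under the effective-sample-size interpretation, Beta(α, β) has prior mean α/(α+β) and prior sample size α+β.
So α+β = 200 and α/(α+β) = 0.21, giving α = 0.21·200 = 42 and β = 200 − 42 = 158.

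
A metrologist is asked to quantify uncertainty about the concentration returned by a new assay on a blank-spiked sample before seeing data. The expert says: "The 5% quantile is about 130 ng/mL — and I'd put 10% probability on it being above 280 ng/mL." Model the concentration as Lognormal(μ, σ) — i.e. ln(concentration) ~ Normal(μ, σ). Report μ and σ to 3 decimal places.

μ ≈ 5.299, σ ≈ 0.262

If T ~ Lognormal(μ,σ) then ln T ~ Normal(μ,σ), so the p-quantile of ln T is μ + z_p·σ.
ln(130) = 4.868 and ln(280) = 5.635; z_{0.05} = -1.645, z_{0.9} = 1.282.
σ = (5.635 − 4.868)/(1.282 − (-1.645)) = 0.262.
μ = 4.868 − (-1.645)·0.262 = 5.299.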